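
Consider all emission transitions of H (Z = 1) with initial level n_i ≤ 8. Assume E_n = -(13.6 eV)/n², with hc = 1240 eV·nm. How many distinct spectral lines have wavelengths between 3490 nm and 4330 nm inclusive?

2

Enumerate all n_i → n_f pairs with 1 ≤ n_f < n_i ≤ 8 and compute λ = 1240 / [13.6·1·(1/n_f² − 1/n_i²)].
Lines falling in [3490, 4330] nm: 8→5 (3741 nm), 5→4 (4052 nm).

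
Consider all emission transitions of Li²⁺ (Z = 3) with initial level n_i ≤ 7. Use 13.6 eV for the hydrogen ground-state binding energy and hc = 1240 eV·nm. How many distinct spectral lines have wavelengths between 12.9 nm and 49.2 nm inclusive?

4

Enumerate all n_i → n_f pairs with 1 ≤ n_f < n_i ≤ 7 and compute λ = 1240 / [13.6·9·(1/n_f² − 1/n_i²)].
Lines falling in [12.9, 49.2] nm: 2→1 (13.51 nm), 7→2 (44.12 nm), 6→2 (45.59 nm), 5→2 (48.24 nm).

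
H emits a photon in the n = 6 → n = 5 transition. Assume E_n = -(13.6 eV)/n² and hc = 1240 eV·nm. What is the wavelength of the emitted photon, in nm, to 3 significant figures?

7460 nm

ΔE = 13.60 × (1/5² − 1/6²) = 13.60 × 0.01222 = 0.1662 eV.
λ = hc/ΔE = 1240 / 0.1662 = 7460 nm.
This line belongs to the Pfund series.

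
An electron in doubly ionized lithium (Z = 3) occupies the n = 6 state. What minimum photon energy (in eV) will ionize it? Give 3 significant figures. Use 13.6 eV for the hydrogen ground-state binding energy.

3.40 eV

E_n = −13.6 Z²/n² = −122.4/n² eV for Z = 3.
E_6 = −122.4/36 = −3.40 eV, so ionization (to E = 0) requires 3.40 eV.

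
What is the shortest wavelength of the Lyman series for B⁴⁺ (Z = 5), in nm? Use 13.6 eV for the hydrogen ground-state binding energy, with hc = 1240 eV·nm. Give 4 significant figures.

3.647 nm

The Lyman series has lower level n_f = 1; the series limit corresponds to n_i → ∞.
ΔE_max = 13.6 × 25 / 1² = 340.0 eV.
λ_min = 1240 / 340.0 = 3.647 nm.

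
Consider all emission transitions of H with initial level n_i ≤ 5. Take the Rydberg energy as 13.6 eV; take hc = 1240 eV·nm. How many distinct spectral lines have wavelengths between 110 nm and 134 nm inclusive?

1

Enumerate all n_i → n_f pairs with 1 ≤ n_f < n_i ≤ 5 and compute λ = 1240 / [13.6·1·(1/n_f² − 1/n_i²)].
Lines falling in [110, 134] nm: 2→1 (121.6 nm).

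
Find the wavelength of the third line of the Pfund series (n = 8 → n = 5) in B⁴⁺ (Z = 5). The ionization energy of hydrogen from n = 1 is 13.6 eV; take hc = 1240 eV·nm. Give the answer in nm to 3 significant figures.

150 nm

The Pfund series terminates on n_f = 5; the third line has n_i = 5+3 = 8.
ΔE = 340.0 × (1/5² − 1/8²) = 8.288 eV.
λ = 1240 / 8.288 = 150 nm.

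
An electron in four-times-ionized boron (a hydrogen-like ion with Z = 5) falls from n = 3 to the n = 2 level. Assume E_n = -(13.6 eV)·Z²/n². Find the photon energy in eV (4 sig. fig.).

The Bohr energies scale as Z², so for Z = 5: E_n = −340.0/n² eV.
E_3 = −340.0/9 = −37.78 eV and E_2 = −340.0/4 = −85.00 eV.
The photon energy is |E_3 − E_2| = 47.22 eV.

47.22 eV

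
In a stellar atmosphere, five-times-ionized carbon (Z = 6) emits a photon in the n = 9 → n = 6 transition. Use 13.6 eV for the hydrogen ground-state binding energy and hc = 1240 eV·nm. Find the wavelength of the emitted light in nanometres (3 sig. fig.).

164 nm

For Z = 6 the level energies scale as Z², so the effective Rydberg energy is 13.6 × 36 = 489.6 eV.
ΔE = 489.6 × (1/6² − 1/9²) = 489.6 × 0.01543 = 7.556 eV.
λ = hc/ΔE = 1240 / 7.556 = 164 nm.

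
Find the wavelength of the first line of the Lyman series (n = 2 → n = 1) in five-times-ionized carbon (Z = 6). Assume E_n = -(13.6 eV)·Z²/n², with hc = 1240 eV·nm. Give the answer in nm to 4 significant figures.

The Lyman series terminates on n_f = 1; the first line has n_i = 1+1 = 2.
ΔE = 489.6 × (1/1² − 1/2²) = 367.2 eV.
λ = 1240 / 367.2 = 3.377 nm.

3.377 nm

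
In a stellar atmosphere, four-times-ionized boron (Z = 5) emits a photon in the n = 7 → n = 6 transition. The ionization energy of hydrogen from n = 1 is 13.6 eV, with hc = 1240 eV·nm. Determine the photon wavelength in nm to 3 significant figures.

495 nm

For Z = 5 the level energies scale as Z², so the effective Rydberg energy is 13.6 × 25 = 340.0 eV.
ΔE = 340.0 × (1/6² − 1/7²) = 340.0 × 0.007370 = 2.506 eV.
λ = hc/ΔE = 1240 / 2.506 = 495 nm.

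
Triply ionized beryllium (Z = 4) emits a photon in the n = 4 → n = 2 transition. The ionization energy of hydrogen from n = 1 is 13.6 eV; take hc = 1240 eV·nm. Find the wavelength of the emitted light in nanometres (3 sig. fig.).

30.4 nm

For Z = 4 the level energies scale as Z², so the effective Rydberg energy is 13.6 × 16 = 217.6 eV.
ΔE = 217.6 × (1/2² − 1/4²) = 217.6 × 0.1875 = 40.80 eV.
λ = hc/ΔE = 1240 / 40.80 = 30.4 nm.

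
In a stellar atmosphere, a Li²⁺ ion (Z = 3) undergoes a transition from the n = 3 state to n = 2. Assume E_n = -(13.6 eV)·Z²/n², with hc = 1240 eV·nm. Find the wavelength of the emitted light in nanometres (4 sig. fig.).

For Z = 3 the level energies scale as Z², so the effective Rydberg energy is 13.6 × 9 = 122.4 eV.
ΔE = 122.4 × (1/2² − 1/3²) = 122.4 × 0.1389 = 17.00 eV.
λ = hc/ΔE = 1240 / 17.00 = 72.94 nm.

72.94 nm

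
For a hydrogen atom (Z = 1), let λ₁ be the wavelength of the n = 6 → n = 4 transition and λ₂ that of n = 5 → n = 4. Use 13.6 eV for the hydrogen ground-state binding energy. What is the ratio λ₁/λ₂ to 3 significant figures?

λ ∝ 1/ΔE ∝ 1/(1/n_f² − 1/n_i²), and the Z² and hc factors cancel in the ratio.
λ₁/λ₂ = (1/4² − 1/5²)/(1/4² − 1/6²) = 0.02250/0.03472 = 0.648.

0.648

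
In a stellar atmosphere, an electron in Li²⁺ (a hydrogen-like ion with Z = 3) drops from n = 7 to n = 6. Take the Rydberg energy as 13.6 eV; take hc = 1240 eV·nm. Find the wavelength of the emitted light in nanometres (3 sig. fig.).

1370 nm

For Z = 3 the level energies scale as Z², so the effective Rydberg energy is 13.6 × 9 = 122.4 eV.
ΔE = 122.4 × (1/6² − 1/7²) = 122.4 × 0.007370 = 0.9020 eV.
λ = hc/ΔE = 1240 / 0.9020 = 1370 nm.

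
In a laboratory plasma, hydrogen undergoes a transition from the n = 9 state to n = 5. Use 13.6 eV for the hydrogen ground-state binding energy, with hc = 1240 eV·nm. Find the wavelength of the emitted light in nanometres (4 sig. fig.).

ΔE = 13.60 × (1/5² − 1/9²) = 13.60 × 0.02765 = 0.3761 eV.
λ = hc/ΔE = 1240 / 0.3761 = 3297 nm.

3297 nm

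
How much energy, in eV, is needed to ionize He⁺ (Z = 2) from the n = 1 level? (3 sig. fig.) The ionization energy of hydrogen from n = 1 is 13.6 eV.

54.4 eV

E_n = −13.6 Z²/n² = −54.40/n² eV for Z = 2.
E_1 = −54.40/1 = −54.4 eV, so ionization (to E = 0) requires 54.4 eV.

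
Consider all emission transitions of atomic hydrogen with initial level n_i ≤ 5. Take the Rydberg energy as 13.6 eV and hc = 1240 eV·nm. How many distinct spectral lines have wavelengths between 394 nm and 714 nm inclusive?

3

Enumerate all n_i → n_f pairs with 1 ≤ n_f < n_i ≤ 5 and compute λ = 1240 / [13.6·1·(1/n_f² − 1/n_i²)].
Lines falling in [394, 714] nm: 5→2 (434.2 nm), 4→2 (486.3 nm), 3→2 (656.5 nm).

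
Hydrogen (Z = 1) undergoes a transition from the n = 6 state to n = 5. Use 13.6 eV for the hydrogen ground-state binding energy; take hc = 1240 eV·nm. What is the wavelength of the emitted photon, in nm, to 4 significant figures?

7460 nm

ΔE = 13.60 × (1/5² − 1/6²) = 13.60 × 0.01222 = 0.1662 eV.
λ = hc/ΔE = 1240 / 0.1662 = 7460 nm.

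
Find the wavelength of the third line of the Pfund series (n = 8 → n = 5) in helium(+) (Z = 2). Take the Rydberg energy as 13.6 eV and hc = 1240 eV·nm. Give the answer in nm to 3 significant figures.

The Pfund series terminates on n_f = 5; the third line has n_i = 5+3 = 8.
ΔE = 54.40 × (1/5² − 1/8²) = 1.326 eV.
λ = 1240 / 1.326 = 935 nm.

935 nm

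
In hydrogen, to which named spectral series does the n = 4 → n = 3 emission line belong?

Paschen

The series is set by the lower level: n_f = 3 is the Paschen series.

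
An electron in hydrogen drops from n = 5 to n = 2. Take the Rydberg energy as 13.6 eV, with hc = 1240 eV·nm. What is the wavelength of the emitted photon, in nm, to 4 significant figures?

ΔE = 13.60 × (1/2² − 1/5²) = 13.60 × 0.2100 = 2.856 eV.
λ = hc/ΔE = 1240 / 2.856 = 434.2 nm.

434.2 nm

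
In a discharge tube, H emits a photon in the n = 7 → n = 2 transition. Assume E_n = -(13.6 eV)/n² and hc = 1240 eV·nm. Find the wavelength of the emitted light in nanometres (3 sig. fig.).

ΔE = 13.60 × (1/2² − 1/7²) = 13.60 × 0.2296 = 3.122 eV.
λ = hc/ΔE = 1240 / 3.122 = 397 nm.

397 nm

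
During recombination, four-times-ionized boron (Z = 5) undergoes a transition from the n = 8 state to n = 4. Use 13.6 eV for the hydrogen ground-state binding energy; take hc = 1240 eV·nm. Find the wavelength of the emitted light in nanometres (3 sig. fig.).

For Z = 5 the level energies scale as Z², so the effective Rydberg energy is 13.6 × 25 = 340.0 eV.
ΔE = 340.0 × (1/4² − 1/8²) = 340.0 × 0.04688 = 15.94 eV.
λ = hc/ΔE = 1240 / 15.94 = 77.8 nm.

77.8 nm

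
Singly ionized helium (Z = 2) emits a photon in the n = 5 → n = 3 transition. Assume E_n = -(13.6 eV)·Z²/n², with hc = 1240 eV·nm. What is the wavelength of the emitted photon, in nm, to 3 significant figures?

321 nm

For Z = 2 the level energies scale as Z², so the effective Rydberg energy is 13.6 × 4 = 54.40 eV.
ΔE = 54.40 × (1/3² − 1/5²) = 54.40 × 0.07111 = 3.868 eV.
λ = hc/ΔE = 1240 / 3.868 = 321 nm.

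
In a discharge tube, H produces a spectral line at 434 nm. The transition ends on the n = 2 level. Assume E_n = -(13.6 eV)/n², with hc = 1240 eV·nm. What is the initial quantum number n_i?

n_i = 5

The photon energy is ΔE = hc/λ = 1240 / 434 = 2.857 eV.
With Z = 1, ΔE = 13.60 × (1/n_f² − 1/n_i²), so 1/n_f² − 1/n_i² = 0.2101.
With n_f = 2: 1/n_i² = 1/4 − 0.2101 = 0.03992, so n_i ≈ 5.01.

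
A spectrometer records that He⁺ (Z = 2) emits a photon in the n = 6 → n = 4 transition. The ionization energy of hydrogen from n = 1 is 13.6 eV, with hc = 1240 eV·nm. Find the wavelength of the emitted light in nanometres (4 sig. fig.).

For Z = 2 the level energies scale as Z², so the effective Rydberg energy is 13.6 × 4 = 54.40 eV.
ΔE = 54.40 × (1/4² − 1/6²) = 54.40 × 0.03472 = 1.889 eV.
λ = hc/ΔE = 1240 / 1.889 = 656.5 nm.

656.5 nm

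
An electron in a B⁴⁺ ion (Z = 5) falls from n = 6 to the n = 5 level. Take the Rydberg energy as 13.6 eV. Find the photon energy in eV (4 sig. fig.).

The Bohr energies scale as Z², so for Z = 5: E_n = −340.0/n² eV.
E_6 = −340.0/36 = −9.444 eV and E_5 = −340.0/25 = −13.60 eV.
The photon energy is |E_6 − E_5| = 4.156 eV.

4.156 eV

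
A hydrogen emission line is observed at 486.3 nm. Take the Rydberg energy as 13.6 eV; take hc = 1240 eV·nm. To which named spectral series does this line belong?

ΔE = 1240/486.3 = 2.550 eV.
This matches 13.6 × (1/2² − 1/4²), so n_f = 2: the Balmer series.

Balmer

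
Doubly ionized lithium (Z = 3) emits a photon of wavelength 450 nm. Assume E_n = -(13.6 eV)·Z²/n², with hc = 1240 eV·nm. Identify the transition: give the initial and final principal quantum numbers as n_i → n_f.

n_i = 5, n_f = 4

The photon energy is ΔE = hc/λ = 1240 / 450 = 2.756 eV.
With Z = 3, ΔE = 122.4 × (1/n_f² − 1/n_i²), so 1/n_f² − 1/n_i² = 0.02251.
Trying n_f = 4 gives 1/n_i² = 0.03999, i.e. n_i ≈ 5; this pair matches.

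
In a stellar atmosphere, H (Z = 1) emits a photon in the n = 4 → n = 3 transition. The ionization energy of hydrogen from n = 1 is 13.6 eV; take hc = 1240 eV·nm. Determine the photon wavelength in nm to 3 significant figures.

ΔE = 13.60 × (1/3² − 1/4²) = 13.60 × 0.04861 = 0.6611 eV.
λ = hc/ΔE = 1240 / 0.6611 = 1880 nm.
This line belongs to the Paschen series.

1880 nm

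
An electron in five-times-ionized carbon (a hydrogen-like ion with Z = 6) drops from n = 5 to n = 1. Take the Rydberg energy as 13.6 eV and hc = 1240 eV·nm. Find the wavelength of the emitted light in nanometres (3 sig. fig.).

2.64 nm

For Z = 6 the level energies scale as Z², so the effective Rydberg energy is 13.6 × 36 = 489.6 eV.
ΔE = 489.6 × (1/1² − 1/5²) = 489.6 × 0.9600 = 470.0 eV.
λ = hc/ΔE = 1240 / 470.0 = 2.64 nm.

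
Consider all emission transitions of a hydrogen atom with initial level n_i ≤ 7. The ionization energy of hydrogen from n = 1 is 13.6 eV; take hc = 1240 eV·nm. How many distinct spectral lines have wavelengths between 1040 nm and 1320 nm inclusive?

Enumerate all n_i → n_f pairs with 1 ≤ n_f < n_i ≤ 7 and compute λ = 1240 / [13.6·1·(1/n_f² − 1/n_i²)].
Lines falling in [1040, 1320] nm: 6→3 (1094 nm), 5→3 (1282 nm).

2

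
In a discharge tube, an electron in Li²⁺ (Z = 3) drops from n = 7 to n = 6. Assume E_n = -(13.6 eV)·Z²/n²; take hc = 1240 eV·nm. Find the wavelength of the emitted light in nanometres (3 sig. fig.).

For Z = 3 the level energies scale as Z², so the effective Rydberg energy is 13.6 × 9 = 122.4 eV.
ΔE = 122.4 × (1/6² − 1/7²) = 122.4 × 0.007370 = 0.9020 eV.
λ = hc/ΔE = 1240 / 0.9020 = 1370 nm.

1370 nm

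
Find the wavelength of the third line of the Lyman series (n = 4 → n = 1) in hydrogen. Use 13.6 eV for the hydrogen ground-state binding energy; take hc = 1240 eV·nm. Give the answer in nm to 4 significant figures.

The Lyman series terminates on n_f = 1; the third line has n_i = 1+3 = 4.
ΔE = 13.60 × (1/1² − 1/4²) = 12.75 eV.
λ = 1240 / 12.75 = 97.25 nm.

97.25 nm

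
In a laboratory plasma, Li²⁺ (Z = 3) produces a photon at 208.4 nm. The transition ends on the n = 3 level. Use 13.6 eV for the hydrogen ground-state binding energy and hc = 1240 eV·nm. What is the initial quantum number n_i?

n_i = 4

The photon energy is ΔE = hc/λ = 1240 / 208.4 = 5.950 eV.
With Z = 3, ΔE = 122.4 × (1/n_f² − 1/n_i²), so 1/n_f² − 1/n_i² = 0.04861.
With n_f = 3: 1/n_i² = 1/9 − 0.04861 = 0.06250, so n_i ≈ 4.00.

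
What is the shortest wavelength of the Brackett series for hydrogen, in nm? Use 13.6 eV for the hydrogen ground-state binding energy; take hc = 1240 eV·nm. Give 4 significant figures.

The Brackett series has lower level n_f = 4; the series limit corresponds to n_i → ∞.
ΔE_max = 13.6 × 1 / 4² = 0.8500 eV.
λ_min = 1240 / 0.8500 = 1459 nm.

1459 nm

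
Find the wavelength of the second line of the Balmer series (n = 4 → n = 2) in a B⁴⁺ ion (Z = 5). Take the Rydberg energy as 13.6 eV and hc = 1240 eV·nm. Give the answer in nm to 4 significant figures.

19.45 nm

The Balmer series terminates on n_f = 2; the second line has n_i = 2+2 = 4.
ΔE = 340.0 × (1/2² − 1/4²) = 63.75 eV.
λ = 1240 / 63.75 = 19.45 nm.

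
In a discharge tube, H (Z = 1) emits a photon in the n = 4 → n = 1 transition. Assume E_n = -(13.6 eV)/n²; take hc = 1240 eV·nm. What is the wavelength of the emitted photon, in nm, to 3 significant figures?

97.3 nm

ΔE = 13.60 × (1/1² − 1/4²) = 13.60 × 0.9375 = 12.75 eV.
λ = hc/ΔE = 1240 / 12.75 = 97.3 nm.
This line belongs to the Lyman series.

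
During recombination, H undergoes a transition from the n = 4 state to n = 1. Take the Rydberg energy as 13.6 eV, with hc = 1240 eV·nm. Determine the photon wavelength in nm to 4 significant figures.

97.25 nm

ΔE = 13.60 × (1/1² − 1/4²) = 13.60 × 0.9375 = 12.75 eV.
λ = hc/ΔE = 1240 / 12.75 = 97.25 nm.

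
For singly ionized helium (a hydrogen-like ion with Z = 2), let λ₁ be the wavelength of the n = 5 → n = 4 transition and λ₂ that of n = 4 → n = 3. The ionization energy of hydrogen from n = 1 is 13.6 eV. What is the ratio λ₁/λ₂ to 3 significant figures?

λ ∝ 1/ΔE ∝ 1/(1/n_f² − 1/n_i²), and the Z² and hc factors cancel in the ratio.
λ₁/λ₂ = (1/3² − 1/4²)/(1/4² − 1/5²) = 0.04861/0.02250 = 2.16.

2.16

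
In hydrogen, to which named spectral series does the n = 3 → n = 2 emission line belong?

The series is set by the lower level: n_f = 2 is the Balmer series.

Balmer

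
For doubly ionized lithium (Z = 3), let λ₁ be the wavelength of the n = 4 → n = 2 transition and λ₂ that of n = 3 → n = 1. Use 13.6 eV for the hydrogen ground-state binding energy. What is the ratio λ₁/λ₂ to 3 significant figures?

λ ∝ 1/ΔE ∝ 1/(1/n_f² − 1/n_i²), and the Z² and hc factors cancel in the ratio.
λ₁/λ₂ = (1/1² − 1/3²)/(1/2² − 1/4²) = 0.8889/0.1875 = 4.74.

4.74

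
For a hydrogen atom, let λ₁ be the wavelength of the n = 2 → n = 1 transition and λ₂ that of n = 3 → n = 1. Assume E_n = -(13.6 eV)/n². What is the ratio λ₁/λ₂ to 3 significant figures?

1.19

λ ∝ 1/ΔE ∝ 1/(1/n_f² − 1/n_i²), and the Z² and hc factors cancel in the ratio.
λ₁/λ₂ = (1/1² − 1/3²)/(1/1² − 1/2²) = 0.8889/0.7500 = 1.19.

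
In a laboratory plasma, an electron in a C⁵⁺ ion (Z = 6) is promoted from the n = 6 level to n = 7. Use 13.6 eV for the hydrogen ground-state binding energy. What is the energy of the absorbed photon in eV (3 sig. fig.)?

3.61 eV

The Bohr energies scale as Z², so for Z = 6: E_n = −489.6/n² eV.
E_7 = −489.6/49 = −9.992 eV and E_6 = −489.6/36 = −13.60 eV.
The photon energy is |E_7 − E_6| = 3.61 eV.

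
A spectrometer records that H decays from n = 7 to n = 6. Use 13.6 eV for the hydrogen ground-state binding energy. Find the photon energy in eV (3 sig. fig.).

0.100 eV

E_7 = −13.60/49 = −0.2776 eV and E_6 = −13.60/36 = −0.3778 eV.
The photon energy is |E_7 − E_6| = 0.100 eV.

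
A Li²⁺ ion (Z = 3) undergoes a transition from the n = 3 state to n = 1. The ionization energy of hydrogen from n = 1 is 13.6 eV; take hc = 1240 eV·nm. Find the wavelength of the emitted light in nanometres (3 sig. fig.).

For Z = 3 the level energies scale as Z², so the effective Rydberg energy is 13.6 × 9 = 122.4 eV.
ΔE = 122.4 × (1/1² − 1/3²) = 122.4 × 0.8889 = 108.8 eV.
λ = hc/ΔE = 1240 / 108.8 = 11.4 nm.

11.4 nm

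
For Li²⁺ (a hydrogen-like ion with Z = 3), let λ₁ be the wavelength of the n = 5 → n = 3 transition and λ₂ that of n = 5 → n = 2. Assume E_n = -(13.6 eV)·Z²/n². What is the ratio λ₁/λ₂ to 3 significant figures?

λ ∝ 1/ΔE ∝ 1/(1/n_f² − 1/n_i²), and the Z² and hc factors cancel in the ratio.
λ₁/λ₂ = (1/2² − 1/5²)/(1/3² − 1/5²) = 0.2100/0.07111 = 2.95.

2.95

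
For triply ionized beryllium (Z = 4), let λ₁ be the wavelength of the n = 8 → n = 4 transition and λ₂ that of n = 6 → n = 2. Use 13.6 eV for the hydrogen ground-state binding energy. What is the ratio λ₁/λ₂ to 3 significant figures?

λ ∝ 1/ΔE ∝ 1/(1/n_f² − 1/n_i²), and the Z² and hc factors cancel in the ratio.
λ₁/λ₂ = (1/2² − 1/6²)/(1/4² − 1/8²) = 0.2222/0.04688 = 4.74.

4.74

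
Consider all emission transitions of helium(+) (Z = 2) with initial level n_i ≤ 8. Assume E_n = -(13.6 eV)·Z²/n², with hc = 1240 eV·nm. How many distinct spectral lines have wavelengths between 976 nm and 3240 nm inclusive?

5

Enumerate all n_i → n_f pairs with 1 ≤ n_f < n_i ≤ 8 and compute λ = 1240 / [13.6·4·(1/n_f² − 1/n_i²)].
Lines falling in [976, 3240] nm: 5→4 (1013 nm), 7→5 (1163 nm), 6→5 (1865 nm), 8→6 (1876 nm), 7→6 (3093 nm).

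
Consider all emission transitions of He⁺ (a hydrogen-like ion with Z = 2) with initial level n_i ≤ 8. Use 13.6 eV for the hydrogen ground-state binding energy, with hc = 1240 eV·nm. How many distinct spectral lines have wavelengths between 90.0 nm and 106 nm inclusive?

Enumerate all n_i → n_f pairs with 1 ≤ n_f < n_i ≤ 8 and compute λ = 1240 / [13.6·4·(1/n_f² − 1/n_i²)].
Lines falling in [90.0, 106] nm: 8→2 (97.25 nm), 7→2 (99.28 nm), 6→2 (102.6 nm).

3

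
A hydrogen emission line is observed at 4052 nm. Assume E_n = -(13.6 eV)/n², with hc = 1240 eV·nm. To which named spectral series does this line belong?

Brackett

ΔE = 1240/4052 = 0.3060 eV.
This matches 13.6 × (1/4² − 1/5²), so n_f = 4: the Brackett series.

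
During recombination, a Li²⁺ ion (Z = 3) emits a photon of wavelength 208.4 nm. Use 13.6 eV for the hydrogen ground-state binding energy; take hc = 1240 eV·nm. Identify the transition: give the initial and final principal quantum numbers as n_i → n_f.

n_i = 4, n_f = 3

The photon energy is ΔE = hc/λ = 1240 / 208.4 = 5.950 eV.
With Z = 3, ΔE = 122.4 × (1/n_f² − 1/n_i²), so 1/n_f² − 1/n_i² = 0.04861.
Trying n_f = 3 gives 1/n_i² = 0.06250, i.e. n_i ≈ 4; this pair matches.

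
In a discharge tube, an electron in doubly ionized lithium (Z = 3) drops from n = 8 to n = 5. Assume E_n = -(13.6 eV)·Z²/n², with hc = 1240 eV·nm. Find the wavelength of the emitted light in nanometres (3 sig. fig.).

For Z = 3 the level energies scale as Z², so the effective Rydberg energy is 13.6 × 9 = 122.4 eV.
ΔE = 122.4 × (1/5² − 1/8²) = 122.4 × 0.02438 = 2.984 eV.
λ = hc/ΔE = 1240 / 2.984 = 416 nm.

416 nm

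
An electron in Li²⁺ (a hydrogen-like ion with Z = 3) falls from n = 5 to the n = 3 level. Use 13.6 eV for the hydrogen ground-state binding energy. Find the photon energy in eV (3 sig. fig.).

8.70 eV

The Bohr energies scale as Z², so for Z = 3: E_n = −122.4/n² eV.
E_5 = −122.4/25 = −4.896 eV and E_3 = −122.4/9 = −13.60 eV.
The photon energy is |E_5 − E_3| = 8.70 eV.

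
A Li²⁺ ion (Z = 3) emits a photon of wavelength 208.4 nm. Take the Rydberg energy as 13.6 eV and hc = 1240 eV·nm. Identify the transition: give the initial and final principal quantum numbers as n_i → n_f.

n_i = 4, n_f = 3

The photon energy is ΔE = hc/λ = 1240 / 208.4 = 5.950 eV.
With Z = 3, ΔE = 122.4 × (1/n_f² − 1/n_i²), so 1/n_f² − 1/n_i² = 0.04861.
Trying n_f = 3 gives 1/n_i² = 0.06250, i.e. n_i ≈ 4; this pair matches.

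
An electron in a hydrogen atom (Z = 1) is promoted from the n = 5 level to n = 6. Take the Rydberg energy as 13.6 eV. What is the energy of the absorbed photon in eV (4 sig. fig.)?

E_6 = −13.60/36 = −0.3778 eV and E_5 = −13.60/25 = −0.5440 eV.
The photon energy is |E_6 − E_5| = 0.1662 eV.

0.1662 eV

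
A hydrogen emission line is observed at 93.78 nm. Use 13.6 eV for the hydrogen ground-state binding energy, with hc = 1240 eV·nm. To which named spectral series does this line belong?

Lyman

ΔE = 1240/93.78 = 13.22 eV.
This matches 13.6 × (1/1² − 1/6²), so n_f = 1: the Lyman series.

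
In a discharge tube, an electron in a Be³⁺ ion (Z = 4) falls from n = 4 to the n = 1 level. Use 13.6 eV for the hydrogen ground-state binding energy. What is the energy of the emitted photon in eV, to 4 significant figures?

204.0 eV

The Bohr energies scale as Z², so for Z = 4: E_n = −217.6/n² eV.
E_4 = −217.6/16 = −13.60 eV and E_1 = −217.6/1 = −217.6 eV.
The photon energy is |E_4 − E_1| = 204.0 eV.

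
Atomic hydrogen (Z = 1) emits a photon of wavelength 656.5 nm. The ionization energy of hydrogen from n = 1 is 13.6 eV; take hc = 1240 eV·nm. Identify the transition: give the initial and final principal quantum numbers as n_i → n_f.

The photon energy is ΔE = hc/λ = 1240 / 656.5 = 1.889 eV.
With Z = 1, ΔE = 13.60 × (1/n_f² − 1/n_i²), so 1/n_f² − 1/n_i² = 0.1389.
Trying n_f = 2 gives 1/n_i² = 0.1111, i.e. n_i ≈ 3; this pair matches.

n_i = 3, n_f = 2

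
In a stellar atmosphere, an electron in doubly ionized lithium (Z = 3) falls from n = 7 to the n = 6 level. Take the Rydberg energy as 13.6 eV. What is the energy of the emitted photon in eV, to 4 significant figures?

The Bohr energies scale as Z², so for Z = 3: E_n = −122.4/n² eV.
E_7 = −122.4/49 = −2.498 eV and E_6 = −122.4/36 = −3.400 eV.
The photon energy is |E_7 − E_6| = 0.9020 eV.

0.9020 eV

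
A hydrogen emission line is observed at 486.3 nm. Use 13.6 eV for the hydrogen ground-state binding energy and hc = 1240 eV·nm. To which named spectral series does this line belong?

Balmer

ΔE = 1240/486.3 = 2.550 eV.
This matches 13.6 × (1/2² − 1/4²), so n_f = 2: the Balmer series.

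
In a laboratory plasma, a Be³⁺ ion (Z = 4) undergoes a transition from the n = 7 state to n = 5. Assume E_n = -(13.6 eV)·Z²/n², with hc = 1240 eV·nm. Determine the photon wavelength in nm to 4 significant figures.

290.9 nm

For Z = 4 the level energies scale as Z², so the effective Rydberg energy is 13.6 × 16 = 217.6 eV.
ΔE = 217.6 × (1/5² − 1/7²) = 217.6 × 0.01959 = 4.263 eV.
λ = hc/ΔE = 1240 / 4.263 = 290.9 nm.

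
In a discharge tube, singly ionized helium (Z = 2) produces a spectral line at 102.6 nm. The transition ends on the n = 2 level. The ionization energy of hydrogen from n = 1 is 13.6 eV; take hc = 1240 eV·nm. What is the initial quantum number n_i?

n_i = 6

The photon energy is ΔE = hc/λ = 1240 / 102.6 = 12.09 eV.
With Z = 2, ΔE = 54.40 × (1/n_f² − 1/n_i²), so 1/n_f² − 1/n_i² = 0.2222.
With n_f = 2: 1/n_i² = 1/4 − 0.2222 = 0.02784, so n_i ≈ 5.99.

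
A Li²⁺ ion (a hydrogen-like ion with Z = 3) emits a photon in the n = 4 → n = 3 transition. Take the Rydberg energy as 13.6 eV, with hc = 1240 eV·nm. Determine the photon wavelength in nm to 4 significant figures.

For Z = 3 the level energies scale as Z², so the effective Rydberg energy is 13.6 × 9 = 122.4 eV.
ΔE = 122.4 × (1/3² − 1/4²) = 122.4 × 0.04861 = 5.950 eV.
λ = hc/ΔE = 1240 / 5.950 = 208.4 nm.

208.4 nm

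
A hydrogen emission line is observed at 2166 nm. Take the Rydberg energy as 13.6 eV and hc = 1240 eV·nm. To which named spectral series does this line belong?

Brackett

ΔE = 1240/2166 = 0.5725 eV.
This matches 13.6 × (1/4² − 1/7²), so n_f = 4: the Brackett series.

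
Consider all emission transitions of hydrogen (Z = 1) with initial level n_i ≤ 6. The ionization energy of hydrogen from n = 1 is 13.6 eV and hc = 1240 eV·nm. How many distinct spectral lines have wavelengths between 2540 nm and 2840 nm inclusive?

Enumerate all n_i → n_f pairs with 1 ≤ n_f < n_i ≤ 6 and compute λ = 1240 / [13.6·1·(1/n_f² − 1/n_i²)].
Lines falling in [2540, 2840] nm: 6→4 (2626 nm).

1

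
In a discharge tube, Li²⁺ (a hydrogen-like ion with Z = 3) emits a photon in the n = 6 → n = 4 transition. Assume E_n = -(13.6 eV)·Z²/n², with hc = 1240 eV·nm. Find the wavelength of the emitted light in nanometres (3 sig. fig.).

292 nm

For Z = 3 the level energies scale as Z², so the effective Rydberg energy is 13.6 × 9 = 122.4 eV.
ΔE = 122.4 × (1/4² − 1/6²) = 122.4 × 0.03472 = 4.250 eV.
λ = hc/ΔE = 1240 / 4.250 = 292 nm.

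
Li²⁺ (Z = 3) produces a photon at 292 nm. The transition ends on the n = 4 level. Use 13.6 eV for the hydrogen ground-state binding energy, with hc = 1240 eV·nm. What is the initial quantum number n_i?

The photon energy is ΔE = hc/λ = 1240 / 292 = 4.247 eV.
With Z = 3, ΔE = 122.4 × (1/n_f² − 1/n_i²), so 1/n_f² − 1/n_i² = 0.03469.
With n_f = 4: 1/n_i² = 1/16 − 0.03469 = 0.02781, so n_i ≈ 6.00.

n_i = 6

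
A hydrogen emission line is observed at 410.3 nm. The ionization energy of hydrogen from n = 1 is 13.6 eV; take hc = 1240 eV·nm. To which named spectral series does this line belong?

Balmer

ΔE = 1240/410.3 = 3.022 eV.
This matches 13.6 × (1/2² − 1/6²), so n_f = 2: the Balmer series.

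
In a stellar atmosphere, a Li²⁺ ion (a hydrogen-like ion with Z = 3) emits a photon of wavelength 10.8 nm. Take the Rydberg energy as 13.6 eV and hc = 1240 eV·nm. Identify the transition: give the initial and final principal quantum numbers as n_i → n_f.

n_i = 4, n_f = 1

The photon energy is ΔE = hc/λ = 1240 / 10.8 = 114.8 eV.
With Z = 3, ΔE = 122.4 × (1/n_f² − 1/n_i²), so 1/n_f² − 1/n_i² = 0.9380.
Trying n_f = 1 gives 1/n_i² = 0.06197, i.e. n_i ≈ 4; this pair matches.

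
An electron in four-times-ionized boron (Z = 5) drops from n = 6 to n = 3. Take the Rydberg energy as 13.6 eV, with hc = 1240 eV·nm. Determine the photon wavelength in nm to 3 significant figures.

For Z = 5 the level energies scale as Z², so the effective Rydberg energy is 13.6 × 25 = 340.0 eV.
ΔE = 340.0 × (1/3² − 1/6²) = 340.0 × 0.08333 = 28.33 eV.
λ = hc/ΔE = 1240 / 28.33 = 43.8 nm.

43.8 nm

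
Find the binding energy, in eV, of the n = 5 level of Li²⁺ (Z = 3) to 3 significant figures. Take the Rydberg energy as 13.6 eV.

4.90 eV

E_n = −13.6 Z²/n² = −122.4/n² eV for Z = 3.
E_5 = −122.4/25 = −4.90 eV, so ionization (to E = 0) requires 4.90 eV.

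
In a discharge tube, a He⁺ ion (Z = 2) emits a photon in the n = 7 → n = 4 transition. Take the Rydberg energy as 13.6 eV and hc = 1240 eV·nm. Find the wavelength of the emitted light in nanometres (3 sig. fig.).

542 nm

For Z = 2 the level energies scale as Z², so the effective Rydberg energy is 13.6 × 4 = 54.40 eV.
ΔE = 54.40 × (1/4² − 1/7²) = 54.40 × 0.04209 = 2.290 eV.
λ = hc/ΔE = 1240 / 2.290 = 542 nm.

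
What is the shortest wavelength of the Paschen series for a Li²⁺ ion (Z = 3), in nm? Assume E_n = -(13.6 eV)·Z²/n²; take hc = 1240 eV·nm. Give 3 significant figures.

The Paschen series has lower level n_f = 3; the series limit corresponds to n_i → ∞.
ΔE_max = 13.6 × 9 / 3² = 13.60 eV.
λ_min = 1240 / 13.60 = 91.2 nm.

91.2 nm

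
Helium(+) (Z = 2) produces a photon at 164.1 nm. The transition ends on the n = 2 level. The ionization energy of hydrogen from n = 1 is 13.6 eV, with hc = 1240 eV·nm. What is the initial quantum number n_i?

n_i = 3

The photon energy is ΔE = hc/λ = 1240 / 164.1 = 7.556 eV.
With Z = 2, ΔE = 54.40 × (1/n_f² − 1/n_i²), so 1/n_f² − 1/n_i² = 0.1389.
With n_f = 2: 1/n_i² = 1/4 − 0.1389 = 0.1111, so n_i ≈ 3.00.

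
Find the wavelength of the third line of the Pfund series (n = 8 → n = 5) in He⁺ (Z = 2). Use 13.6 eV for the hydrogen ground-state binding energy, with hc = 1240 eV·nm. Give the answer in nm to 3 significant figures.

The Pfund series terminates on n_f = 5; the third line has n_i = 5+3 = 8.
ΔE = 54.40 × (1/5² − 1/8²) = 1.326 eV.
λ = 1240 / 1.326 = 935 nm.

935 nm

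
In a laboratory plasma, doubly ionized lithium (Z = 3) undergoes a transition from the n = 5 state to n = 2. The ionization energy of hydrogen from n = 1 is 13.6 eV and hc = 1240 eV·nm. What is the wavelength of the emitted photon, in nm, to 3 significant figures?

48.2 nm

For Z = 3 the level energies scale as Z², so the effective Rydberg energy is 13.6 × 9 = 122.4 eV.
ΔE = 122.4 × (1/2² − 1/5²) = 122.4 × 0.2100 = 25.70 eV.
λ = hc/ΔE = 1240 / 25.70 = 48.2 nm.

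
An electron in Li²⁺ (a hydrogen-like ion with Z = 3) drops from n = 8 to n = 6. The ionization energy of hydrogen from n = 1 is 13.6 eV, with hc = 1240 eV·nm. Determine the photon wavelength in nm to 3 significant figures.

For Z = 3 the level energies scale as Z², so the effective Rydberg energy is 13.6 × 9 = 122.4 eV.
ΔE = 122.4 × (1/6² − 1/8²) = 122.4 × 0.01215 = 1.488 eV.
λ = hc/ΔE = 1240 / 1.488 = 834 nm.

834 nm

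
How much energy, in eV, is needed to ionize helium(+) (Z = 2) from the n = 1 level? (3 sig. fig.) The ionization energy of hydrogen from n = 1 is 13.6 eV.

E_n = −13.6 Z²/n² = −54.40/n² eV for Z = 2.
E_1 = −54.40/1 = −54.4 eV, so ionization (to E = 0) requires 54.4 eV.

54.4 eV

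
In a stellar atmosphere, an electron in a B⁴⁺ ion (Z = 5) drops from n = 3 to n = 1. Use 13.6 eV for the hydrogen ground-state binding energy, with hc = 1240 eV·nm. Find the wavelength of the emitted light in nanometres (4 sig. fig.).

For Z = 5 the level energies scale as Z², so the effective Rydberg energy is 13.6 × 25 = 340.0 eV.
ΔE = 340.0 × (1/1² − 1/3²) = 340.0 × 0.8889 = 302.2 eV.
λ = hc/ΔE = 1240 / 302.2 = 4.103 nm.

4.103 nm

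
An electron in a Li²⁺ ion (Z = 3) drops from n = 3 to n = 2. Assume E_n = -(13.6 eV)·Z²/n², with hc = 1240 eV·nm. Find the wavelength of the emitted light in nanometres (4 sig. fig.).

For Z = 3 the level energies scale as Z², so the effective Rydberg energy is 13.6 × 9 = 122.4 eV.
ΔE = 122.4 × (1/2² − 1/3²) = 122.4 × 0.1389 = 17.00 eV.
λ = hc/ΔE = 1240 / 17.00 = 72.94 nm.

72.94 nm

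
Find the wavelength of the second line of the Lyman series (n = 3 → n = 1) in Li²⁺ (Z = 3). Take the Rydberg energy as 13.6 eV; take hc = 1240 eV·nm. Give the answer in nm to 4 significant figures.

11.40 nm

The Lyman series terminates on n_f = 1; the second line has n_i = 1+2 = 3.
ΔE = 122.4 × (1/1² − 1/3²) = 108.8 eV.
λ = 1240 / 108.8 = 11.40 nm.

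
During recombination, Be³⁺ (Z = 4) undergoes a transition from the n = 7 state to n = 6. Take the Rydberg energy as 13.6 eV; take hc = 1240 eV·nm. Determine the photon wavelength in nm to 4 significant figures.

For Z = 4 the level energies scale as Z², so the effective Rydberg energy is 13.6 × 16 = 217.6 eV.
ΔE = 217.6 × (1/6² − 1/7²) = 217.6 × 0.007370 = 1.604 eV.
λ = hc/ΔE = 1240 / 1.604 = 773.2 nm.

773.2 nm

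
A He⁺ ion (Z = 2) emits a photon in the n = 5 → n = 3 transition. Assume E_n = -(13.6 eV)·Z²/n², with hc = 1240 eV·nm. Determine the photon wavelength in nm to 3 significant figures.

321 nm

For Z = 2 the level energies scale as Z², so the effective Rydberg energy is 13.6 × 4 = 54.40 eV.
ΔE = 54.40 × (1/3² − 1/5²) = 54.40 × 0.07111 = 3.868 eV.
λ = hc/ΔE = 1240 / 3.868 = 321 nm.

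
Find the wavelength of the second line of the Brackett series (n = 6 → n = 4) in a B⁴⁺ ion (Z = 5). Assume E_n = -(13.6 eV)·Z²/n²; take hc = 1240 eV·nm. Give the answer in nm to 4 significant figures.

The Brackett series terminates on n_f = 4; the second line has n_i = 4+2 = 6.
ΔE = 340.0 × (1/4² − 1/6²) = 11.81 eV.
λ = 1240 / 11.81 = 105.0 nm.

105.0 nm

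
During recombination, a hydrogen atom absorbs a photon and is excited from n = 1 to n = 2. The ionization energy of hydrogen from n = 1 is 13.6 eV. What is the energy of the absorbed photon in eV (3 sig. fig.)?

10.2 eV

E_2 = −13.60/4 = −3.400 eV and E_1 = −13.60/1 = −13.60 eV.
The photon energy is |E_2 − E_1| = 10.2 eV.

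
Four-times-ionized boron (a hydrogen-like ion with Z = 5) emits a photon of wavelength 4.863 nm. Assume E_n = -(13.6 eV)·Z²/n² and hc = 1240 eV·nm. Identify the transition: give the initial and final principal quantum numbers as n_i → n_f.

The photon energy is ΔE = hc/λ = 1240 / 4.863 = 255.0 eV.
With Z = 5, ΔE = 340.0 × (1/n_f² − 1/n_i²), so 1/n_f² − 1/n_i² = 0.7500.
Trying n_f = 1 gives 1/n_i² = 0.2500, i.e. n_i ≈ 2; this pair matches.

n_i = 2, n_f = 1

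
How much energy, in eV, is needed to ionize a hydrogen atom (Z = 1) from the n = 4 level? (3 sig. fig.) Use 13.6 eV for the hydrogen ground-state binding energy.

E_4 = −13.60/16 = −0.850 eV, so ionization (to E = 0) requires 0.850 eV.

0.850 eV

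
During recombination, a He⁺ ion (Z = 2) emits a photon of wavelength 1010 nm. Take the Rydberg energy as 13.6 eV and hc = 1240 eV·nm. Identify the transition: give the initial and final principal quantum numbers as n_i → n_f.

The photon energy is ΔE = hc/λ = 1240 / 1010 = 1.228 eV.
With Z = 2, ΔE = 54.40 × (1/n_f² − 1/n_i²), so 1/n_f² − 1/n_i² = 0.02257.
Trying n_f = 4 gives 1/n_i² = 0.03993, i.e. n_i ≈ 5; this pair matches.

n_i = 5, n_f = 4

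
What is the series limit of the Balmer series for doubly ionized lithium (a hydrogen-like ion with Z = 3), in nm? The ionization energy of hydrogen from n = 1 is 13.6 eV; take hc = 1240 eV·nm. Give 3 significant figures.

40.5 nm

The Balmer series has lower level n_f = 2; the series limit corresponds to n_i → ∞.
ΔE_max = 13.6 × 9 / 2² = 30.60 eV.
λ_min = 1240 / 30.60 = 40.5 nm.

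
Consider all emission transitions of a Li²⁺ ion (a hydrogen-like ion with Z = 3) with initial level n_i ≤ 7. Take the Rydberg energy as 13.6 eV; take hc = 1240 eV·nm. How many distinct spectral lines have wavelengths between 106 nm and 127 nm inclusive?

2

Enumerate all n_i → n_f pairs with 1 ≤ n_f < n_i ≤ 7 and compute λ = 1240 / [13.6·9·(1/n_f² − 1/n_i²)].
Lines falling in [106, 127] nm: 7→3 (111.7 nm), 6→3 (121.6 nm).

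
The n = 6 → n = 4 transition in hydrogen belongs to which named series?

The series is set by the lower level: n_f = 4 is the Brackett series.

Brackett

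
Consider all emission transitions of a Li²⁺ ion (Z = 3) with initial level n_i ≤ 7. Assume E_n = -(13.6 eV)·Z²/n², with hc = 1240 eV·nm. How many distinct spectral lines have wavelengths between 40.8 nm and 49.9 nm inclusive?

Enumerate all n_i → n_f pairs with 1 ≤ n_f < n_i ≤ 7 and compute λ = 1240 / [13.6·9·(1/n_f² − 1/n_i²)].
Lines falling in [40.8, 49.9] nm: 7→2 (44.12 nm), 6→2 (45.59 nm), 5→2 (48.24 nm).

3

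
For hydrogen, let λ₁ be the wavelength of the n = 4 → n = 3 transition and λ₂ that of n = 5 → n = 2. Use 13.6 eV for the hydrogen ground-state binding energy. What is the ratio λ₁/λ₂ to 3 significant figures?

4.32

λ ∝ 1/ΔE ∝ 1/(1/n_f² − 1/n_i²), and the Z² and hc factors cancel in the ratio.
λ₁/λ₂ = (1/2² − 1/5²)/(1/3² − 1/4²) = 0.2100/0.04861 = 4.32.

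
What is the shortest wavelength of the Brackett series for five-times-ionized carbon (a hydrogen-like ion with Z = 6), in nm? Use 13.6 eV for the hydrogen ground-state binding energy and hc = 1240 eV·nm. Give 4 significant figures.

The Brackett series has lower level n_f = 4; the series limit corresponds to n_i → ∞.
ΔE_max = 13.6 × 36 / 4² = 30.60 eV.
λ_min = 1240 / 30.60 = 40.52 nm.

40.52 nm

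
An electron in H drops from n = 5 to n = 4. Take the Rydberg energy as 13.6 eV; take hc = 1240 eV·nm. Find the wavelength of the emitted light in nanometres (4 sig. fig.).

4052 nm

ΔE = 13.60 × (1/4² − 1/5²) = 13.60 × 0.02250 = 0.3060 eV.
λ = hc/ΔE = 1240 / 0.3060 = 4052 nm.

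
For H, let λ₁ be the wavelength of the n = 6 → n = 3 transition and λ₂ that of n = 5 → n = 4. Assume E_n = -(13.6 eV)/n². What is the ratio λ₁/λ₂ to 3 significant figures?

λ ∝ 1/ΔE ∝ 1/(1/n_f² − 1/n_i²), and the Z² and hc factors cancel in the ratio.
λ₁/λ₂ = (1/4² − 1/5²)/(1/3² − 1/6²) = 0.02250/0.08333 = 0.270.

0.270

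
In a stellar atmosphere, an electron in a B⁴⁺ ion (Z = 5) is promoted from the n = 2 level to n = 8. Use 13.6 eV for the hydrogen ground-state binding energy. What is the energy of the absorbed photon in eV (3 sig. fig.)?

79.7 eV

The Bohr energies scale as Z², so for Z = 5: E_n = −340.0/n² eV.
E_8 = −340.0/64 = −5.313 eV and E_2 = −340.0/4 = −85.00 eV.
The photon energy is |E_8 − E_2| = 79.7 eV.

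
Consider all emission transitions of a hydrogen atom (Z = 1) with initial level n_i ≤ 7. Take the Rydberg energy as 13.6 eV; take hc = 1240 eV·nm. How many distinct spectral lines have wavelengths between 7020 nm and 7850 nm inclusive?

Enumerate all n_i → n_f pairs with 1 ≤ n_f < n_i ≤ 7 and compute λ = 1240 / [13.6·1·(1/n_f² − 1/n_i²)].
Lines falling in [7020, 7850] nm: 6→5 (7460 nm).

1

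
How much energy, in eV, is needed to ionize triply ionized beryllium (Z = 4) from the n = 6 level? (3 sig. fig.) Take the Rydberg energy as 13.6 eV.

E_n = −13.6 Z²/n² = −217.6/n² eV for Z = 4.
E_6 = −217.6/36 = −6.04 eV, so ionization (to E = 0) requires 6.04 eV.

6.04 eV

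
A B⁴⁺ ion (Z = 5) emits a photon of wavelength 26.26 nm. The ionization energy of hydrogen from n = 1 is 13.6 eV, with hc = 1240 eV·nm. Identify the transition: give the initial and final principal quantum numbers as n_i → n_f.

The photon energy is ΔE = hc/λ = 1240 / 26.26 = 47.22 eV.
With Z = 5, ΔE = 340.0 × (1/n_f² − 1/n_i²), so 1/n_f² − 1/n_i² = 0.1389.
Trying n_f = 2 gives 1/n_i² = 0.1111, i.e. n_i ≈ 3; this pair matches.

n_i = 3, n_f = 2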